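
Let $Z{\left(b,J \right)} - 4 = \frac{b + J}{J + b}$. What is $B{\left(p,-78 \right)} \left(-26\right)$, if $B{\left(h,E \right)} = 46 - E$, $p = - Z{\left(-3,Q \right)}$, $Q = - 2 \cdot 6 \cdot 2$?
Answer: $-3224$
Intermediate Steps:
$Q = -24$ ($Q = \left(-2\right) 12 = -24$)
$Z{\left(b,J \right)} = 5$ ($Z{\left(b,J \right)} = 4 + \frac{b + J}{J + b} = 4 + \frac{J + b}{J + b} = 4 + 1 = 5$)
$p = -5$ ($p = \left(-1\right) 5 = -5$)
$B{\left(p,-78 \right)} \left(-26\right) = \left(46 - -78\right) \left(-26\right) = \left(46 + 78\right) \left(-26\right) = 124 \left(-26\right) = -3224$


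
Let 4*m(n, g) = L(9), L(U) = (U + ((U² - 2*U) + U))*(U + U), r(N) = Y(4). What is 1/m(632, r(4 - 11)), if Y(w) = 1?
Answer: 2/729 ≈ 0.0027435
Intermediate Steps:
r(N) = 1
L(U) = 2*U³ (L(U) = (U + (U² - U))*(2*U) = U²*(2*U) = 2*U³)
m(n, g) = 729/2 (m(n, g) = (2*9³)/4 = (2*729)/4 = (¼)*1458 = 729/2)
1/m(632, r(4 - 11)) = 1/(729/2) = 2/729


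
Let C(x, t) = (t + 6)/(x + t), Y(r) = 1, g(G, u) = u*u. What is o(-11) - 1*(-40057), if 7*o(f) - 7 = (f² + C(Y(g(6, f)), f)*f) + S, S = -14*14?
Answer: 80093/2 ≈ 40047.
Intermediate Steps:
g(G, u) = u²
C(x, t) = (6 + t)/(t + x)
S = -196
o(f) = -27 + f²/7 + f*(6 + f)/(7*(1 + f)) (o(f) = 1 + ((f² + ((6 + f)/(f + 1))*f) - 196)/7 = 1 + ((f² + ((6 + f)/(1 + f))*f) - 196)/7 = 1 + ((f² + f*(6 + f)/(1 + f)) - 196)/7 = 1 + (-196 + f² + f*(6 + f)/(1 + f))/7 = 1 + (-28 + f²/7 + f*(6 + f)/(7*(1 + f))) = -27 + f²/7 + f*(6 + f)/(7*(1 + f)))
o(-11) - 1*(-40057) = (-11*(6 - 11) + (1 - 11)*(-189 + (-11)²))/(7*(1 - 11)) - 1*(-40057) = (⅐)*(-11*(-5) - 10*(-189 + 121))/(-10) + 40057 = (⅐)*(-⅒)*(55 - 10*(-68)) + 40057 = (⅐)*(-⅒)*(55 + 680) + 40057 = (⅐)*(-⅒)*735 + 40057 = -21/2 + 40057 = 80093/2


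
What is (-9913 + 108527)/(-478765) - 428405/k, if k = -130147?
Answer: 192271003567/62309828455 ≈ 3.0857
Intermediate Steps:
(-9913 + 108527)/(-478765) - 428405/k = (-9913 + 108527)/(-478765) - 428405/(-130147) = 98614*(-1/478765) - 428405*(-1/130147) = -98614/478765 + 428405/130147 = 192271003567/62309828455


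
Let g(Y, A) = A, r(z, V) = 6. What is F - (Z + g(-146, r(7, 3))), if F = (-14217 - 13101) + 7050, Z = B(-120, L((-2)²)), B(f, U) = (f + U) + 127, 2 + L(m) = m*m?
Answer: -20295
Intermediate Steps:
L(m) = -2 + m² (L(m) = -2 + m*m = -2 + m²)
B(f, U) = 127 + U + f (B(f, U) = (U + f) + 127 = 127 + U + f)
Z = 21 (Z = 127 + (-2 + ((-2)²)²) - 120 = 127 + (-2 + 4²) - 120 = 127 + (-2 + 16) - 120 = 127 + 14 - 120 = 21)
F = -20268 (F = -27318 + 7050 = -20268)
F - (Z + g(-146, r(7, 3))) = -20268 - (21 + 6) = -20268 - 1*27 = -20268 - 27 = -20295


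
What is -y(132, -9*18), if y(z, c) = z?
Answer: -132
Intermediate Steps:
-y(132, -9*18) = -1*132 = -132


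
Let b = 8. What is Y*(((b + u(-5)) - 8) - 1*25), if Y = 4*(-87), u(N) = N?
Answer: 10440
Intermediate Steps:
Y = -348
Y*(((b + u(-5)) - 8) - 1*25) = -348*(((8 - 5) - 8) - 1*25) = -348*((3 - 8) - 25) = -348*(-5 - 25) = -348*(-30) = 10440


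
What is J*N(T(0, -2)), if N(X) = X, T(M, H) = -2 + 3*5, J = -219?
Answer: -2847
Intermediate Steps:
T(M, H) = 13 (T(M, H) = -2 + 15 = 13)
J*N(T(0, -2)) = -219*13 = -2847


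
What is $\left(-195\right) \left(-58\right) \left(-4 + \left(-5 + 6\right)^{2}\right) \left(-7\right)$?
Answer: $237510$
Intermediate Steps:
$\left(-195\right) \left(-58\right) \left(-4 + \left(-5 + 6\right)^{2}\right) \left(-7\right) = 11310 \left(-4 + 1^{2}\right) \left(-7\right) = 11310 \left(-4 + 1\right) \left(-7\right) = 11310 \left(\left(-3\right) \left(-7\right)\right) = 11310 \cdot 21 = 237510$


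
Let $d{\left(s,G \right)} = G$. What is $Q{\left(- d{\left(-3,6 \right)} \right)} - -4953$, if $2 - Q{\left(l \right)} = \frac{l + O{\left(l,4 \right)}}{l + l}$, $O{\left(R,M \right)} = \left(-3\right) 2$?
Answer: $4954$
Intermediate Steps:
$O{\left(R,M \right)} = -6$
$Q{\left(l \right)} = 2 - \frac{-6 + l}{2 l}$ ($Q{\left(l \right)} = 2 - \frac{l - 6}{l + l} = 2 - \frac{-6 + l}{2 l}$)
$Q{\left(- d{\left(-3,6 \right)} \right)} - -4953 = \left(\frac{3}{2} + \frac{3}{\left(-1\right) 6}\right) - -4953 = \left(\frac{3}{2} + \frac{3}{-6}\right) + 4953 = \left(\frac{3}{2} + 3 \left(- \frac{1}{6}\right)\right) + 4953 = \left(\frac{3}{2} - \frac{1}{2}\right) + 4953 = 1 + 4953 = 4954$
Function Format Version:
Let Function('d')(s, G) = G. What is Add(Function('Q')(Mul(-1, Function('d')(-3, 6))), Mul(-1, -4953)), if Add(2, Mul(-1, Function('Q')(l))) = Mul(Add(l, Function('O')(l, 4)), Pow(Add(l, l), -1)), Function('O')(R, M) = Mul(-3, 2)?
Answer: 4954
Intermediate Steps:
Function('O')(R, M) = -6
Function('Q')(l) = Add(2, Mul(Rational(-1, 2), Pow(l, -1), Add(-6, l))) (Function('Q')(l) = Add(2, Mul(-1, Mul(Add(l, -6), Pow(Add(l, l), -1)))) = Add(2, Mul(-1, Mul(Add(-6, l), Pow(Mul(2, l), -1)))) = Add(2, Mul(-1, Mul(Add(-6, l), Mul(Rational(1, 2), Pow(l, -1))))) = Add(2, Mul(-1, Mul(Rational(1, 2), Pow(l, -1), Add(-6, l)))) = Add(2, Mul(Rational(-1, 2), Pow(l, -1), Add(-6, l))))
Add(Function('Q')(Mul(-1, Function('d')(-3, 6))), Mul(-1, -4953)) = Add(Add(Rational(3, 2), Mul(3, Pow(Mul(-1, 6), -1))), Mul(-1, -4953)) = Add(Add(Rational(3, 2), Mul(3, Pow(-6, -1))), 4953) = Add(Add(Rational(3, 2), Mul(3, Rational(-1, 6))), 4953) = Add(Add(Rational(3, 2), Rational(-1, 2)), 4953) = Add(1, 4953) = 4954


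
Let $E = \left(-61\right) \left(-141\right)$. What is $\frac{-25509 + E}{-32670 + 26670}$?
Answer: $\frac{1409}{500} \approx 2.818$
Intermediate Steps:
$E = 8601$
$\frac{-25509 + E}{-32670 + 26670} = \frac{-25509 + 8601}{-32670 + 26670} = - \frac{16908}{-6000} = \left(-16908\right) \left(- \frac{1}{6000}\right) = \frac{1409}{500}$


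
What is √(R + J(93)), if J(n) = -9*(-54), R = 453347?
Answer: √453833 ≈ 673.67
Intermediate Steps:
J(n) = 486
√(R + J(93)) = √(453347 + 486) = √453833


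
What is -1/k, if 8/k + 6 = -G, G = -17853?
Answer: -17847/8 ≈ -2230.9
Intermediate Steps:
k = 8/17847 (k = 8/(-6 - 1*(-17853)) = 8/(-6 + 17853) = 8/17847 ≈ 0.00044825)
-1/k = -1/8/17847 = -1*17847/8 = -17847/8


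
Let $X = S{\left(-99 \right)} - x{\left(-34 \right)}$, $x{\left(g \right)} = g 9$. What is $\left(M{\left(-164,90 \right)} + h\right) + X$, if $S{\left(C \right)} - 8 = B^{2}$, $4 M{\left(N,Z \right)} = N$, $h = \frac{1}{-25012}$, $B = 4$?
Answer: $\frac{7228467}{25012} \approx 289.0$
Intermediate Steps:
$x{\left(g \right)} = 9 g$
$h = - \frac{1}{25012} \approx -3.9981 \cdot 10^{-5}$
$M{\left(N,Z \right)} = \frac{N}{4}$
$S{\left(C \right)} = 24$ ($S{\left(C \right)} = 8 + 4^{2} = 8 + 16 = 24$)
$X = 330$ ($X = 24 - 9 \left(-34\right) = 24 - -306 = 24 + 306 = 330$)
$\left(M{\left(-164,90 \right)} + h\right) + X = \left(\frac{1}{4} \left(-164\right) - \frac{1}{25012}\right) + 330 = \left(-41 - \frac{1}{25012}\right) + 330 = - \frac{1025493}{25012} + 330 = \frac{7228467}{25012}$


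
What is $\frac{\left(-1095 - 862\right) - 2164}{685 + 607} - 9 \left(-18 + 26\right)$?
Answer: $- \frac{97145}{1292} \approx -75.19$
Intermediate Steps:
$\frac{\left(-1095 - 862\right) - 2164}{685 + 607} - 9 \left(-18 + 26\right) = \frac{-1957 - 2164}{1292} - 9 \cdot 8 = \left(-4121\right) \frac{1}{1292} - 72 = - \frac{4121}{1292} - 72 = - \frac{97145}{1292}$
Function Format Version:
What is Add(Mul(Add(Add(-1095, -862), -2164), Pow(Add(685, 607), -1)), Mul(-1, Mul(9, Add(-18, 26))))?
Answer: Rational(-97145, 1292) ≈ -75.190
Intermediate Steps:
Add(Mul(Add(Add(-1095, -862), -2164), Pow(Add(685, 607), -1)), Mul(-1, Mul(9, Add(-18, 26)))) = Add(Mul(Add(-1957, -2164), Pow(1292, -1)), Mul(-1, Mul(9, 8))) = Add(Mul(-4121, Rational(1, 1292)), Mul(-1, 72)) = Add(Rational(-4121, 1292), -72) = Rational(-97145, 1292)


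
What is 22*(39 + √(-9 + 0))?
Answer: 858 + 66*I ≈ 858.0 + 66.0*I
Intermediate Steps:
22*(39 + √(-9 + 0)) = 22*(39 + √(-9)) = 22*(39 + 3*I) = 858 + 66*I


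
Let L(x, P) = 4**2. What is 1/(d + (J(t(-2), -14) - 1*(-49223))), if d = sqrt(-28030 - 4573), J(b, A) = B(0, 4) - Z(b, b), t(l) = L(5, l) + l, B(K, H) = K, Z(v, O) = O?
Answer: 49209/2421558284 - I*sqrt(32603)/2421558284 ≈ 2.0321e-5 - 7.4565e-8*I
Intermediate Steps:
L(x, P) = 16
t(l) = 16 + l
J(b, A) = -b (J(b, A) = 0 - b = -b)
d = I*sqrt(32603) (d = sqrt(-32603) = I*sqrt(32603) ≈ 180.56*I)
1/(d + (J(t(-2), -14) - 1*(-49223))) = 1/(I*sqrt(32603) + (-(16 - 2) - 1*(-49223))) = 1/(I*sqrt(32603) + (-1*14 + 49223)) = 1/(I*sqrt(32603) + (-14 + 49223)) = 1/(I*sqrt(32603) + 49209) = 1/(49209 + I*sqrt(32603))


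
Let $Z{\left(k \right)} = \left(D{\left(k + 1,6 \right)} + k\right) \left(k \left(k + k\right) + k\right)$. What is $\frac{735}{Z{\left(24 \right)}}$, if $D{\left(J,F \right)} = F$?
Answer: $\frac{1}{48} \approx 0.020833$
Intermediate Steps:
$Z{\left(k \right)} = \left(6 + k\right) \left(k + 2 k^{2}\right)$ ($Z{\left(k \right)} = \left(6 + k\right) \left(k \left(k + k\right) + k\right) = \left(6 + k\right) \left(k 2 k + k\right) = \left(6 + k\right) \left(2 k^{2} + k\right) = \left(6 + k\right) \left(k + 2 k^{2}\right)$)
$\frac{735}{Z{\left(24 \right)}} = \frac{735}{24 \left(6 + 2 \cdot 24^{2} + 13 \cdot 24\right)} = \frac{735}{24 \left(6 + 2 \cdot 576 + 312\right)} = \frac{735}{24 \left(6 + 1152 + 312\right)} = \frac{735}{24 \cdot 1470} = \frac{735}{35280} = 735 \cdot \frac{1}{35280} = \frac{1}{48}$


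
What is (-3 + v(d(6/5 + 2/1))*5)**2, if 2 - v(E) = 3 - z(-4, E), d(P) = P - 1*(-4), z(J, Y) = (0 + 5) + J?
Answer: 9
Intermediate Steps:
z(J, Y) = 5 + J
d(P) = 4 + P (d(P) = P + 4 = 4 + P)
v(E) = 0 (v(E) = 2 - (3 - (5 - 4)) = 2 - (3 - 1*1) = 2 - (3 - 1) = 2 - 1*2 = 2 - 2 = 0)
(-3 + v(d(6/5 + 2/1))*5)**2 = (-3 + 0*5)**2 = (-3 + 0)**2 = (-3)**2 = 9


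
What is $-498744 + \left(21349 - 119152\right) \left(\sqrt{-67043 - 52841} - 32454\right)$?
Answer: $3173599818 - 195606 i \sqrt{29971} \approx 3.1736 \cdot 10^{9} - 3.3864 \cdot 10^{7} i$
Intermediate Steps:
$-498744 + \left(21349 - 119152\right) \left(\sqrt{-67043 - 52841} - 32454\right) = -498744 - 97803 \left(\sqrt{-119884} + \left(-89297 + 56843\right)\right) = -498744 - 97803 \left(2 i \sqrt{29971} - 32454\right) = -498744 - 97803 \left(-32454 + 2 i \sqrt{29971}\right) = -498744 + \left(3174098562 - 195606 i \sqrt{29971}\right) = 3173599818 - 195606 i \sqrt{29971}$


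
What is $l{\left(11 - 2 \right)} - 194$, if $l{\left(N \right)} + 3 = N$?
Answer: $-188$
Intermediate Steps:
$l{\left(N \right)} = -3 + N$
$l{\left(11 - 2 \right)} - 194 = \left(-3 + \left(11 - 2\right)\right) - 194 = \left(-3 + 9\right) - 194 = 6 - 194 = -188$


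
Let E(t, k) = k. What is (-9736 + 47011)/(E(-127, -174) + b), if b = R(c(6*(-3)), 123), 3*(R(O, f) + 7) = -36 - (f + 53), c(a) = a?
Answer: -22365/151 ≈ -148.11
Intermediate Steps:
R(O, f) = -110/3 - f/3 (R(O, f) = -7 + (-36 - (f + 53))/3 = -7 + (-36 - (53 + f))/3 = -7 + (-36 + (-53 - f))/3 = -7 + (-89 - f)/3 = -7 + (-89/3 - f/3) = -110/3 - f/3)
b = -233/3 (b = -110/3 - ⅓*123 = -110/3 - 41 = -233/3 ≈ -77.667)
(-9736 + 47011)/(E(-127, -174) + b) = (-9736 + 47011)/(-174 - 233/3) = 37275/(-755/3) = 37275*(-3/755) = -22365/151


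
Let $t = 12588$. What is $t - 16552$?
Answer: $-3964$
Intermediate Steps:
$t - 16552 = 12588 - 16552 = -3964$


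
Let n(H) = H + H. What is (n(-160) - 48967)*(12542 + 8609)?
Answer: -1042469337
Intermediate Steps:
n(H) = 2*H
(n(-160) - 48967)*(12542 + 8609) = (2*(-160) - 48967)*(12542 + 8609) = (-320 - 48967)*21151 = -49287*21151 = -1042469337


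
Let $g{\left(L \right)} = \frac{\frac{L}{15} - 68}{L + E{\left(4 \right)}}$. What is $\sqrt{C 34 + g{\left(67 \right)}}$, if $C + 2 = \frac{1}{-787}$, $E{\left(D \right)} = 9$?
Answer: $\frac{i \sqrt{13860760582245}}{448590} \approx 8.2993 i$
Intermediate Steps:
$C = - \frac{1575}{787}$ ($C = -2 + \frac{1}{-787} = -2 - \frac{1}{787} = - \frac{1575}{787} \approx -2.0013$)
$g{\left(L \right)} = \frac{-68 + \frac{L}{15}}{9 + L}$ ($g{\left(L \right)} = \frac{\frac{L}{15} - 68}{L + 9} = \frac{L \frac{1}{15} - 68}{9 + L} = \frac{\frac{L}{15} - 68}{9 + L} = \frac{-68 + \frac{L}{15}}{9 + L}$)
$\sqrt{C 34 + g{\left(67 \right)}} = \sqrt{\left(- \frac{1575}{787}\right) 34 + \frac{-1020 + 67}{15 \left(9 + 67\right)}} = \sqrt{- \frac{53550}{787} + \frac{1}{15} \cdot \frac{1}{76} \left(-953\right)} = \sqrt{- \frac{53550}{787} - \frac{953}{1140}} = \sqrt{- \frac{61797011}{897180}} = \frac{i \sqrt{13860760582245}}{448590}$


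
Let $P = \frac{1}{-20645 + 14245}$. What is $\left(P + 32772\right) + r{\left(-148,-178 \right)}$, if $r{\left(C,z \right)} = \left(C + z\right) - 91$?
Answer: $\frac{207071999}{6400} \approx 32355.0$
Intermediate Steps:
$r{\left(C,z \right)} = -91 + C + z$
$P = - \frac{1}{6400}$ ($P = \frac{1}{-6400} = - \frac{1}{6400} \approx -0.00015625$)
$\left(P + 32772\right) + r{\left(-148,-178 \right)} = \left(- \frac{1}{6400} + 32772\right) - 417 = \frac{209740799}{6400} - 417 = \frac{207071999}{6400}$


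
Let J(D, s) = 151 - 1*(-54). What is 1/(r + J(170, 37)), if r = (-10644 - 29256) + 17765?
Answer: -1/21930 ≈ -4.5600e-5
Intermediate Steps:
r = -22135 (r = -39900 + 17765 = -22135)
J(D, s) = 205 (J(D, s) = 151 + 54 = 205)
1/(r + J(170, 37)) = 1/(-22135 + 205) = 1/(-21930) = -1/21930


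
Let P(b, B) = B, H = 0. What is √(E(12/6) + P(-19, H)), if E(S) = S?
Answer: √2 ≈ 1.4142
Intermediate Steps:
√(E(12/6) + P(-19, H)) = √(12/6 + 0) = √(12*(⅙) + 0) = √(2 + 0) = √2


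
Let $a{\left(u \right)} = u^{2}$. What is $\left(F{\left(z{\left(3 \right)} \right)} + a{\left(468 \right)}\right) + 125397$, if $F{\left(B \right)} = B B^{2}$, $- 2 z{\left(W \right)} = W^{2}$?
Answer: $\frac{2754639}{8} \approx 3.4433 \cdot 10^{5}$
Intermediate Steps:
$z{\left(W \right)} = - \frac{W^{2}}{2}$
$F{\left(B \right)} = B^{3}$
$\left(F{\left(z{\left(3 \right)} \right)} + a{\left(468 \right)}\right) + 125397 = \left(\left(- \frac{3^{2}}{2}\right)^{3} + 468^{2}\right) + 125397 = \left(\left(\left(- \frac{1}{2}\right) 9\right)^{3} + 219024\right) + 125397 = \left(\left(- \frac{9}{2}\right)^{3} + 219024\right) + 125397 = \left(- \frac{729}{8} + 219024\right) + 125397 = \frac{1751463}{8} + 125397 = \frac{2754639}{8}$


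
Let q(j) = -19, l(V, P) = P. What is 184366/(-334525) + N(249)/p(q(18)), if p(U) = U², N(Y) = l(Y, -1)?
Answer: -66890651/120763525 ≈ -0.55390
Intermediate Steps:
N(Y) = -1
184366/(-334525) + N(249)/p(q(18)) = 184366/(-334525) - 1/((-19)²) = 184366*(-1/334525) - 1/361 = -184366/334525 - 1*1/361 = -184366/334525 - 1/361 = -66890651/120763525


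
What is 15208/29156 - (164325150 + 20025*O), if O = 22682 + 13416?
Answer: -6466710412598/7289 ≈ -8.8719e+8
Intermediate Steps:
O = 36098
15208/29156 - (164325150 + 20025*O) = 15208/29156 - 20025/(1/(8206 + 36098)) = 15208*(1/29156) - 20025/(1/44304) = 3802/7289 - 20025/1/44304 = 3802/7289 - 20025*44304 = 3802/7289 - 887187600 = -6466710412598/7289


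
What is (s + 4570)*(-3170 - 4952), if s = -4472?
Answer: -795956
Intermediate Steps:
(s + 4570)*(-3170 - 4952) = (-4472 + 4570)*(-3170 - 4952) = 98*(-8122) = -795956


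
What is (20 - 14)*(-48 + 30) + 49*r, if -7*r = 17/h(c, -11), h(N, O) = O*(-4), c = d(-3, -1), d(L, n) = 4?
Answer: -4871/44 ≈ -110.70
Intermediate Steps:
c = 4
h(N, O) = -4*O
r = -17/308 (r = -17/(7*((-4*(-11)))) = -17/(7*44) = -⅐*17/44 = -17/308 ≈ -0.055195)
(20 - 14)*(-48 + 30) + 49*r = (20 - 14)*(-48 + 30) + 49*(-17/308) = 6*(-18) - 119/44 = -108 - 119/44 = -4871/44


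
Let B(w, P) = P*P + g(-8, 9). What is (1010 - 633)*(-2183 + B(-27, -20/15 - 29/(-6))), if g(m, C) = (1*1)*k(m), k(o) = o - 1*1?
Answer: -3287063/4 ≈ -8.2177e+5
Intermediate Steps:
k(o) = -1 + o (k(o) = o - 1 = -1 + o)
g(m, C) = -1 + m (g(m, C) = (1*1)*(-1 + m) = 1*(-1 + m) = -1 + m)
B(w, P) = -9 + P**2 (B(w, P) = P*P + (-1 - 8) = P**2 - 9 = -9 + P**2)
(1010 - 633)*(-2183 + B(-27, -20/15 - 29/(-6))) = (1010 - 633)*(-2183 + (-9 + (-20/15 - 29/(-6))**2)) = 377*(-2183 + (-9 + (-20*1/15 - 29*(-1/6))**2)) = 377*(-2183 + (-9 + (-4/3 + 29/6)**2)) = 377*(-2183 + (-9 + (7/2)**2)) = 377*(-2183 + (-9 + 49/4)) = 377*(-2183 + 13/4) = 377*(-8719/4) = -3287063/4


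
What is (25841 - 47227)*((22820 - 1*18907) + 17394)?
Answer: -455671502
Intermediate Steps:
(25841 - 47227)*((22820 - 1*18907) + 17394) = -21386*((22820 - 18907) + 17394) = -21386*(3913 + 17394) = -21386*21307 = -455671502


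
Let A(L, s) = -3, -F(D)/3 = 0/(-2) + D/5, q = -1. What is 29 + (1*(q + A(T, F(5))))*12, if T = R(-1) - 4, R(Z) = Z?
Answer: -19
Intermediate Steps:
F(D) = -3*D/5 (F(D) = -3*(0/(-2) + D/5) = -3*(0*(-½) + D*(⅕)) = -3*(0 + D/5) = -3*D/5)
T = -5 (T = -1 - 4 = -5)
29 + (1*(q + A(T, F(5))))*12 = 29 + (1*(-1 - 3))*12 = 29 + (1*(-4))*12 = 29 - 4*12 = 29 - 48 = -19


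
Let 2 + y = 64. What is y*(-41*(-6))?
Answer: 15252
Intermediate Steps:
y = 62 (y = -2 + 64 = 62)
y*(-41*(-6)) = 62*(-41*(-6)) = 62*246 = 15252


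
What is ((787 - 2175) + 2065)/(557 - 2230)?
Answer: -677/1673 ≈ -0.40466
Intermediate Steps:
((787 - 2175) + 2065)/(557 - 2230) = (-1388 + 2065)/(-1673) = 677*(-1/1673) = -677/1673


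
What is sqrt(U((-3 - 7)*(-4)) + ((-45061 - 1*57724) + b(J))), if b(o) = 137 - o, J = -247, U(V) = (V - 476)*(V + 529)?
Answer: I*sqrt(350485) ≈ 592.02*I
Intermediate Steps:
U(V) = (-476 + V)*(529 + V)
sqrt(U((-3 - 7)*(-4)) + ((-45061 - 1*57724) + b(J))) = sqrt((-251804 + ((-3 - 7)*(-4))**2 + 53*((-3 - 7)*(-4))) + ((-45061 - 1*57724) + (137 - 1*(-247)))) = sqrt((-251804 + (-10*(-4))**2 + 53*(-10*(-4))) + ((-45061 - 57724) + (137 + 247))) = sqrt((-251804 + 40**2 + 53*40) + (-102785 + 384)) = sqrt((-251804 + 1600 + 2120) - 102401) = sqrt(-248084 - 102401) = sqrt(-350485) = I*sqrt(350485)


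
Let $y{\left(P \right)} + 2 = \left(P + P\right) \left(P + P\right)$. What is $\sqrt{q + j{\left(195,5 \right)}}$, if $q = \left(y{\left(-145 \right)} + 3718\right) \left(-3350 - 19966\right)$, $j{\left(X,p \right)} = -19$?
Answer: $5 i \sqrt{81900715} \approx 45250.0 i$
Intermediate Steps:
$y{\left(P \right)} = -2 + 4 P^{2}$ ($y{\left(P \right)} = -2 + \left(P + P\right) \left(P + P\right) = -2 + 2 P 2 P = -2 + 4 P^{2}$)
$q = -2047517856$ ($q = \left(\left(-2 + 4 \left(-145\right)^{2}\right) + 3718\right) \left(-3350 - 19966\right) = \left(\left(-2 + 4 \cdot 21025\right) + 3718\right) \left(-23316\right) = \left(\left(-2 + 84100\right) + 3718\right) \left(-23316\right) = \left(84098 + 3718\right) \left(-23316\right) = 87816 \left(-23316\right) = -2047517856$)
$\sqrt{q + j{\left(195,5 \right)}} = \sqrt{-2047517856 - 19} = \sqrt{-2047517875} = 5 i \sqrt{81900715}$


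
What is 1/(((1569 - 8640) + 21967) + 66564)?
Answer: 1/81460 ≈ 1.2276e-5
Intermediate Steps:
1/(((1569 - 8640) + 21967) + 66564) = 1/((-7071 + 21967) + 66564) = 1/(14896 + 66564) = 1/81460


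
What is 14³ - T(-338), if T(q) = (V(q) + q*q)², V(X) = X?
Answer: -12974574092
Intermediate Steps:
T(q) = (q + q²)² (T(q) = (q + q*q)² = (q + q²)²)
14³ - T(-338) = 14³ - (-338)²*(1 - 338)² = 2744 - 114244*(-337)² = 2744 - 114244*113569 = 2744 - 1*12974576836 = 2744 - 12974576836 = -12974574092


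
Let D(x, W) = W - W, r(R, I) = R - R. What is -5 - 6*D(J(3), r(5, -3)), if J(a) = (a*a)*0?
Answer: -5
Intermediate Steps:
r(R, I) = 0
J(a) = 0 (J(a) = a²*0 = 0)
D(x, W) = 0
-5 - 6*D(J(3), r(5, -3)) = -5 - 6*0 = -5 + 0 = -5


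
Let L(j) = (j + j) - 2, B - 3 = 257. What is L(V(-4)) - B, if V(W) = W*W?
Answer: -230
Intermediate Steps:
B = 260 (B = 3 + 257 = 260)
V(W) = W²
L(j) = -2 + 2*j (L(j) = 2*j - 2 = -2 + 2*j)
L(V(-4)) - B = (-2 + 2*(-4)²) - 1*260 = (-2 + 2*16) - 260 = (-2 + 32) - 260 = 30 - 260 = -230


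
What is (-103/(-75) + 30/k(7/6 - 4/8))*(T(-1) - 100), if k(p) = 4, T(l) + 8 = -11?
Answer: -158389/150 ≈ -1055.9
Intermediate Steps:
T(l) = -19 (T(l) = -8 - 11 = -19)
(-103/(-75) + 30/k(7/6 - 4/8))*(T(-1) - 100) = (-103/(-75) + 30/4)*(-19 - 100) = (-103*(-1/75) + 30*(¼))*(-119) = (103/75 + 15/2)*(-119) = (1331/150)*(-119) = -158389/150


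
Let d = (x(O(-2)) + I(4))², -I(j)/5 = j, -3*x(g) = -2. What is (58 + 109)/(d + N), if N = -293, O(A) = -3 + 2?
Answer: 1503/727 ≈ 2.0674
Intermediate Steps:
O(A) = -1
x(g) = ⅔ (x(g) = -⅓*(-2) = ⅔)
I(j) = -5*j
d = 3364/9 (d = (⅔ - 5*4)² = (⅔ - 20)² = (-58/3)² = 3364/9 ≈ 373.78)
(58 + 109)/(d + N) = (58 + 109)/(3364/9 - 293) = 167/(727/9) = 167*(9/727) = 1503/727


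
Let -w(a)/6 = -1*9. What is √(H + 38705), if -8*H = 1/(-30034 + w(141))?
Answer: √139152277942990/59960 ≈ 196.74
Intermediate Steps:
w(a) = 54 (w(a) = -(-6)*9 = -6*(-9) = 54)
H = 1/239840 (H = -1/(8*(-30034 + 54)) = -⅛/(-29980) = -⅛*(-1/29980) = 1/239840 ≈ 4.1694e-6)
√(H + 38705) = √(1/239840 + 38705) = √(9283007201/239840) = √139152277942990/59960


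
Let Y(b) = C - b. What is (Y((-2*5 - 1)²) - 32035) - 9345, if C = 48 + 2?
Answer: -41451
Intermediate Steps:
C = 50
Y(b) = 50 - b
(Y((-2*5 - 1)²) - 32035) - 9345 = ((50 - (-2*5 - 1)²) - 32035) - 9345 = ((50 - (-10 - 1)²) - 32035) - 9345 = ((50 - 1*(-11)²) - 32035) - 9345 = ((50 - 1*121) - 32035) - 9345 = ((50 - 121) - 32035) - 9345 = (-71 - 32035) - 9345 = -32106 - 9345 = -41451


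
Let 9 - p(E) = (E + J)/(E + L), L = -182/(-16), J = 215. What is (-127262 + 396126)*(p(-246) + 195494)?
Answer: 98662033118912/1877 ≈ 5.2564e+10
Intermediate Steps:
L = 91/8 (L = -182*(-1/16) = 91/8 ≈ 11.375)
p(E) = 9 - (215 + E)/(91/8 + E) (p(E) = 9 - (E + 215)/(E + 91/8) = 9 - (215 + E)/(91/8 + E))
(-127262 + 396126)*(p(-246) + 195494) = (-127262 + 396126)*((-901 + 64*(-246))/(91 + 8*(-246)) + 195494) = 268864*((-901 - 15744)/(91 - 1968) + 195494) = 268864*(-16645/(-1877) + 195494) = 268864*(-1/1877*(-16645) + 195494) = 268864*(16645/1877 + 195494) = 268864*(366958883/1877) = 98662033118912/1877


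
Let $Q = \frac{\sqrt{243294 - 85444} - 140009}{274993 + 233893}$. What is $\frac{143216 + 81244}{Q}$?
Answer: $- \frac{15992465239364040}{19602362231} - \frac{571122757800 \sqrt{6314}}{19602362231} \approx -8.1816 \cdot 10^{5}$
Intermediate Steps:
$Q = - \frac{140009}{508886} + \frac{5 \sqrt{6314}}{508886}$ ($Q = \frac{\sqrt{157850} - 140009}{508886} = \left(5 \sqrt{6314} - 140009\right) \frac{1}{508886} = \left(-140009 + 5 \sqrt{6314}\right) \frac{1}{508886} = - \frac{140009}{508886} + \frac{5 \sqrt{6314}}{508886} \approx -0.27435$)
$\frac{143216 + 81244}{Q} = \frac{143216 + 81244}{- \frac{140009}{508886} + \frac{5 \sqrt{6314}}{508886}} = \frac{224460}{- \frac{140009}{508886} + \frac{5 \sqrt{6314}}{508886}}$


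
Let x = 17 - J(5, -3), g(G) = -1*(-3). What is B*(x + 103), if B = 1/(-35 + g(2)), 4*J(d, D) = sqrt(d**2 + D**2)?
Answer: -15/4 + sqrt(34)/128 ≈ -3.7044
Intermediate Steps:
g(G) = 3
J(d, D) = sqrt(D**2 + d**2)/4 (J(d, D) = sqrt(d**2 + D**2)/4 = sqrt(D**2 + d**2)/4)
B = -1/32 (B = 1/(-35 + 3) = 1/(-32) = -1/32 ≈ -0.031250)
x = 17 - sqrt(34)/4 (x = 17 - sqrt((-3)**2 + 5**2)/4 = 17 - sqrt(9 + 25)/4 = 17 - sqrt(34)/4 ≈ 15.542)
B*(x + 103) = -((17 - sqrt(34)/4) + 103)/32 = -(120 - sqrt(34)/4)/32 = -15/4 + sqrt(34)/128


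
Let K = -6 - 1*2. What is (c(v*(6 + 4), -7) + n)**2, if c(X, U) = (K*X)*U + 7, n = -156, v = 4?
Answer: 4372281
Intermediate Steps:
K = -8 (K = -6 - 2 = -8)
c(X, U) = 7 - 8*U*X (c(X, U) = (-8*X)*U + 7 = -8*U*X + 7 = 7 - 8*U*X)
(c(v*(6 + 4), -7) + n)**2 = ((7 - 8*(-7)*4*(6 + 4)) - 156)**2 = ((7 - 8*(-7)*4*10) - 156)**2 = ((7 - 8*(-7)*40) - 156)**2 = ((7 + 2240) - 156)**2 = (2247 - 156)**2 = 2091**2 = 4372281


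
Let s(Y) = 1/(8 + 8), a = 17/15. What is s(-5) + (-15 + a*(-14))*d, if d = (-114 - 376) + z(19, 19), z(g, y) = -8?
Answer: 1229733/80 ≈ 15372.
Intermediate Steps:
d = -498 (d = (-114 - 376) - 8 = -490 - 8 = -498)
a = 17/15 (a = 17*(1/15) = 17/15 ≈ 1.1333)
s(Y) = 1/16
s(-5) + (-15 + a*(-14))*d = 1/16 + (-15 + (17/15)*(-14))*(-498) = 1/16 + (-15 - 238/15)*(-498) = 1/16 - 463/15*(-498) = 1/16 + 76858/5 = 1229733/80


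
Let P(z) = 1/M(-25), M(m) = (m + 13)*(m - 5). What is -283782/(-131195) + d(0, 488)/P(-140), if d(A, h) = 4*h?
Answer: 92193634182/131195 ≈ 7.0272e+5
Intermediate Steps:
M(m) = (-5 + m)*(13 + m) (M(m) = (13 + m)*(-5 + m) = (-5 + m)*(13 + m))
P(z) = 1/360 (P(z) = 1/(-65 + (-25)**2 + 8*(-25)) = 1/(-65 + 625 - 200) = 1/360)
-283782/(-131195) + d(0, 488)/P(-140) = -283782/(-131195) + (4*488)/(1/360) = -283782*(-1/131195) + 1952*360 = 283782/131195 + 702720 = 92193634182/131195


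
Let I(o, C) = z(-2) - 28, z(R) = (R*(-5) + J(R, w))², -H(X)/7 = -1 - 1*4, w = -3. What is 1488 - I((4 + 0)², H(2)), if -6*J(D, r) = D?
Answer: 12683/9 ≈ 1409.2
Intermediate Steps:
H(X) = 35 (H(X) = -7*(-1 - 1*4) = -7*(-1 - 4) = -7*(-5) = 35)
J(D, r) = -D/6
z(R) = 961*R²/36 (z(R) = (R*(-5) - R/6)² = (-5*R - R/6)² = (-31*R/6)² = 961*R²/36)
I(o, C) = 709/9 (I(o, C) = (961/36)*(-2)² - 28 = (961/36)*4 - 28 = 961/9 - 28 = 709/9)
1488 - I((4 + 0)², H(2)) = 1488 - 1*709/9 = 1488 - 709/9 = 12683/9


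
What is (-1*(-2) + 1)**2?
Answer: 9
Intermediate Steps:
(-1*(-2) + 1)**2 = (2 + 1)**2 = 3**2 = 9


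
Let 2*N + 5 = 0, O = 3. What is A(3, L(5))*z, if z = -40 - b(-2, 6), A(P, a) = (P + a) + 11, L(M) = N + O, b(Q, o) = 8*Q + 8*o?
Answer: -1044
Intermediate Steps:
N = -5/2 (N = -5/2 + (1/2)*0 = -5/2 + 0 = -5/2 ≈ -2.5000)
L(M) = 1/2 (L(M) = -5/2 + 3 = 1/2)
A(P, a) = 11 + P + a
z = -72 (z = -40 - (8*(-2) + 8*6) = -40 - (-16 + 48) = -40 - 1*32 = -40 - 32 = -72)
A(3, L(5))*z = (11 + 3 + 1/2)*(-72) = (29/2)*(-72) = -1044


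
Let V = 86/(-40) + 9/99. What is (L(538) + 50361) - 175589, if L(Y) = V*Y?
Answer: -13896937/110 ≈ -1.2634e+5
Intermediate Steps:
V = -453/220 (V = 86*(-1/40) + 9*(1/99) = -43/20 + 1/11 = -453/220 ≈ -2.0591)
L(Y) = -453*Y/220
(L(538) + 50361) - 175589 = (-453/220*538 + 50361) - 175589 = (-121857/110 + 50361) - 175589 = 5417853/110 - 175589 = -13896937/110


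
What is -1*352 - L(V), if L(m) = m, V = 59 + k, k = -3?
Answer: -408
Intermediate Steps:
V = 56 (V = 59 - 3 = 56)
-1*352 - L(V) = -1*352 - 1*56 = -352 - 56 = -408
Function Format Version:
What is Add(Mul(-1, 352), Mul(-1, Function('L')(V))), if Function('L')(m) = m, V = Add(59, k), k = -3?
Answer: -408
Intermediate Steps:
V = 56 (V = Add(59, -3) = 56)
Add(Mul(-1, 352), Mul(-1, Function('L')(V))) = Add(Mul(-1, 352), Mul(-1, 56)) = Add(-352, -56) = -408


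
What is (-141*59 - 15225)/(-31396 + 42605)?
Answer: -23544/11209 ≈ -2.1005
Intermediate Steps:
(-141*59 - 15225)/(-31396 + 42605) = (-8319 - 15225)/11209 = -23544*1/11209 = -23544/11209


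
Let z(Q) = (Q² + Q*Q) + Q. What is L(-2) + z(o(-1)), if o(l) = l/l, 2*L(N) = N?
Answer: 2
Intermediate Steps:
L(N) = N/2
o(l) = 1
z(Q) = Q + 2*Q² (z(Q) = (Q² + Q²) + Q = 2*Q² + Q = Q + 2*Q²)
L(-2) + z(o(-1)) = (½)*(-2) + 1*(1 + 2*1) = -1 + 1*(1 + 2) = -1 + 1*3 = -1 + 3 = 2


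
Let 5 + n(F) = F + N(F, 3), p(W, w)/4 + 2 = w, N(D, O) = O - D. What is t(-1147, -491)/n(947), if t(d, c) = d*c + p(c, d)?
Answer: -558581/2 ≈ -2.7929e+5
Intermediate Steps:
p(W, w) = -8 + 4*w
t(d, c) = -8 + 4*d + c*d (t(d, c) = d*c + (-8 + 4*d) = c*d + (-8 + 4*d) = -8 + 4*d + c*d)
n(F) = -2 (n(F) = -5 + (F + (3 - F)) = -5 + 3 = -2)
t(-1147, -491)/n(947) = (-8 + 4*(-1147) - 491*(-1147))/(-2) = (-8 - 4588 + 563177)*(-½) = 558581*(-½) = -558581/2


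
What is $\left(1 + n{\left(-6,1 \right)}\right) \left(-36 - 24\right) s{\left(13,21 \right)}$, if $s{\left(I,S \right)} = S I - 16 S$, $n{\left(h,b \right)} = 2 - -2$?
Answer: $18900$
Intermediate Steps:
$n{\left(h,b \right)} = 4$ ($n{\left(h,b \right)} = 2 + 2 = 4$)
$s{\left(I,S \right)} = - 16 S + I S$ ($s{\left(I,S \right)} = I S - 16 S = - 16 S + I S$)
$\left(1 + n{\left(-6,1 \right)}\right) \left(-36 - 24\right) s{\left(13,21 \right)} = \left(1 + 4\right) \left(-36 - 24\right) 21 \left(-16 + 13\right) = 5 \left(-60\right) 21 \left(-3\right) = \left(-300\right) \left(-63\right) = 18900$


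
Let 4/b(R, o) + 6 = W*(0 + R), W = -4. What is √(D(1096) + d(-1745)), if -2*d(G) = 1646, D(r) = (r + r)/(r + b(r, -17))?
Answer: I*√131986675772287/400953 ≈ 28.653*I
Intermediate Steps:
b(R, o) = 4/(-6 - 4*R) (b(R, o) = 4/(-6 - 4*(0 + R)) = 4/(-6 - 4*R))
D(r) = 2*r/(r + 2/(-3 - 2*r)) (D(r) = (r + r)/(r + 2/(-3 - 2*r)) = (2*r)/(r + 2/(-3 - 2*r)) = 2*r/(r + 2/(-3 - 2*r)))
d(G) = -823 (d(G) = -½*1646 = -823)
√(D(1096) + d(-1745)) = √(2*1096*(3 + 2*1096)/(-2 + 2*1096² + 3*1096) - 823) = √(2*1096*(3 + 2192)/(-2 + 2*1201216 + 3288) - 823) = √(2*1096*2195/(-2 + 2402432 + 3288) - 823) = √(2*1096*2195/2405718 - 823) = √(2*1096*(1/2405718)*2195 - 823) = √(2405720/1202859 - 823) = √(-987547237/1202859) = I*√131986675772287/400953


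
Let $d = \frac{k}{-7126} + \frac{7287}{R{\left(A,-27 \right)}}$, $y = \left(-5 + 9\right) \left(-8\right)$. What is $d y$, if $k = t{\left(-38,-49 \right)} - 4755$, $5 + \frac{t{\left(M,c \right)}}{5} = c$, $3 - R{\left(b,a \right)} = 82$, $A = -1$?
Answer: $\frac{824482992}{281477} \approx 2929.1$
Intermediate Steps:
$R{\left(b,a \right)} = -79$ ($R{\left(b,a \right)} = 3 - 82 = -79$)
$t{\left(M,c \right)} = -25 + 5 c$
$k = -5025$ ($k = \left(-25 + 5 \left(-49\right)\right) - 4755 = \left(-25 - 245\right) - 4755 = -270 - 4755 = -5025$)
$y = -32$ ($y = 4 \left(-8\right) = -32$)
$d = - \frac{51530187}{562954}$ ($d = - \frac{5025}{-7126} + \frac{7287}{-79} = \left(-5025\right) \left(- \frac{1}{7126}\right) + 7287 \left(- \frac{1}{79}\right) = \frac{5025}{7126} - \frac{7287}{79} = - \frac{51530187}{562954} \approx -91.535$)
$d y = \left(- \frac{51530187}{562954}\right) \left(-32\right) = \frac{824482992}{281477}$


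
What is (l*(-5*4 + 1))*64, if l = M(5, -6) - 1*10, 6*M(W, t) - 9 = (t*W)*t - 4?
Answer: -76000/3 ≈ -25333.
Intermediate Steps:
M(W, t) = ⅚ + W*t²/6 (M(W, t) = 3/2 + ((t*W)*t - 4)/6 = 3/2 + ((W*t)*t - 4)/6 = 3/2 + (W*t² - 4)/6 = 3/2 + (-4 + W*t²)/6 = 3/2 + (-⅔ + W*t²/6) = ⅚ + W*t²/6)
l = 125/6 (l = (⅚ + (⅙)*5*(-6)²) - 1*10 = (⅚ + (⅙)*5*36) - 10 = (⅚ + 30) - 10 = 185/6 - 10 = 125/6 ≈ 20.833)
(l*(-5*4 + 1))*64 = (125*(-5*4 + 1)/6)*64 = (125*(-20 + 1)/6)*64 = ((125/6)*(-19))*64 = -2375/6*64 = -76000/3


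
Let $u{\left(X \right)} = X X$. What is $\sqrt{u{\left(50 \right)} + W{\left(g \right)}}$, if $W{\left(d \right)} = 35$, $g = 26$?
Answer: $13 \sqrt{15} \approx 50.349$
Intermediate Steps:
$u{\left(X \right)} = X^{2}$
$\sqrt{u{\left(50 \right)} + W{\left(g \right)}} = \sqrt{50^{2} + 35} = \sqrt{2500 + 35} = \sqrt{2535} = 13 \sqrt{15}$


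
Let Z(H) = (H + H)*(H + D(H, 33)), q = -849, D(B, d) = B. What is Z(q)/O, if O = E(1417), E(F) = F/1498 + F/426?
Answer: 459977716548/681577 ≈ 6.7487e+5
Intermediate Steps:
E(F) = 481*F/159537 (E(F) = F*(1/1498) + F*(1/426) = F/1498 + F/426 = 481*F/159537)
O = 681577/159537 (O = (481/159537)*1417 = 681577/159537 ≈ 4.2722)
Z(H) = 4*H² (Z(H) = (H + H)*(H + H) = (2*H)*(2*H) = 4*H²)
Z(q)/O = (4*(-849)²)/(681577/159537) = (4*720801)*(159537/681577) = 2883204*(159537/681577) = 459977716548/681577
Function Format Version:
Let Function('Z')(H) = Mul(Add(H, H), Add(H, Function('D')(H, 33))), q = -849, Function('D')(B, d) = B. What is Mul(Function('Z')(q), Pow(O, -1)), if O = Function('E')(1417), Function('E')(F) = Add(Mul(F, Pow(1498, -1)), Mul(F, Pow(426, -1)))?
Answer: Rational(459977716548, 681577) ≈ 6.7487e+5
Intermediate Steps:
Function('E')(F) = Mul(Rational(481, 159537), F) (Function('E')(F) = Add(Mul(F, Rational(1, 1498)), Mul(F, Rational(1, 426))) = Add(Mul(Rational(1, 1498), F), Mul(Rational(1, 426), F)) = Mul(Rational(481, 159537), F))
O = Rational(681577, 159537) (O = Mul(Rational(481, 159537), 1417) = Rational(681577, 159537) ≈ 4.2722)
Function('Z')(H) = Mul(4, Pow(H, 2)) (Function('Z')(H) = Mul(Add(H, H), Add(H, H)) = Mul(Mul(2, H), Mul(2, H)) = Mul(4, Pow(H, 2)))
Mul(Function('Z')(q), Pow(O, -1)) = Mul(Mul(4, Pow(-849, 2)), Pow(Rational(681577, 159537), -1)) = Mul(Mul(4, 720801), Rational(159537, 681577)) = Mul(2883204, Rational(159537, 681577)) = Rational(459977716548, 681577)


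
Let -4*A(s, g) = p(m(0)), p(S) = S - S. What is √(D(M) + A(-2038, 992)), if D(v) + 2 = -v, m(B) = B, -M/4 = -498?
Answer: I*√1994 ≈ 44.654*I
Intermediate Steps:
M = 1992 (M = -4*(-498) = 1992)
D(v) = -2 - v
p(S) = 0
A(s, g) = 0 (A(s, g) = -¼*0 = 0)
√(D(M) + A(-2038, 992)) = √((-2 - 1*1992) + 0) = √((-2 - 1992) + 0) = √(-1994 + 0) = √(-1994) = I*√1994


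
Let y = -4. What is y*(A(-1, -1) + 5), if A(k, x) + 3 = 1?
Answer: -12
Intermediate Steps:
A(k, x) = -2 (A(k, x) = -3 + 1 = -2)
y*(A(-1, -1) + 5) = -4*(-2 + 5) = -4*3 = -12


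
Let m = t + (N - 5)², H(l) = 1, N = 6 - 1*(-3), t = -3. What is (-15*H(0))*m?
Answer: -195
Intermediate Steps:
N = 9 (N = 6 + 3 = 9)
m = 13 (m = -3 + (9 - 5)² = -3 + 4² = -3 + 16 = 13)
(-15*H(0))*m = -15*1*13 = -15*13 = -195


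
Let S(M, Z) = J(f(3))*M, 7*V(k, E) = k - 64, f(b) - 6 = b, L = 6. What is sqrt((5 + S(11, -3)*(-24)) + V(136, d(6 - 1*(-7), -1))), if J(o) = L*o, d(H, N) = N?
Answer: I*sqrt(697795)/7 ≈ 119.33*I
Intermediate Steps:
f(b) = 6 + b
V(k, E) = -64/7 + k/7 (V(k, E) = (k - 64)/7 = (-64 + k)/7 = -64/7 + k/7)
J(o) = 6*o
S(M, Z) = 54*M (S(M, Z) = (6*(6 + 3))*M = (6*9)*M = 54*M)
sqrt((5 + S(11, -3)*(-24)) + V(136, d(6 - 1*(-7), -1))) = sqrt((5 + (54*11)*(-24)) + (-64/7 + (1/7)*136)) = sqrt((5 + 594*(-24)) + (-64/7 + 136/7)) = sqrt((5 - 14256) + 72/7) = sqrt(-14251 + 72/7) = sqrt(-99685/7) = I*sqrt(697795)/7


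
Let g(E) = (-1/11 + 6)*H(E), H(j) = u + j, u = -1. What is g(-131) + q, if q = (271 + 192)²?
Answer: 213589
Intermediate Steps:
q = 214369 (q = 463² = 214369)
H(j) = -1 + j
g(E) = -65/11 + 65*E/11 (g(E) = (-1/11 + 6)*(-1 + E) = 65*(-1 + E)/11 = -65/11 + 65*E/11)
g(-131) + q = (-65/11 + (65/11)*(-131)) + 214369 = (-65/11 - 8515/11) + 214369 = -780 + 214369 = 213589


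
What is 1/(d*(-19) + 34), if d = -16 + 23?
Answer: -1/99 ≈ -0.010101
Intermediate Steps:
d = 7
1/(d*(-19) + 34) = 1/(7*(-19) + 34) = 1/(-133 + 34) = 1/(-99) = -1/99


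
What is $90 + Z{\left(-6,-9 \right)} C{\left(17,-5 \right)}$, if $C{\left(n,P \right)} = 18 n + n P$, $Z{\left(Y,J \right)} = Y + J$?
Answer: $-3225$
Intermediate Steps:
$Z{\left(Y,J \right)} = J + Y$
$C{\left(n,P \right)} = 18 n + P n$
$90 + Z{\left(-6,-9 \right)} C{\left(17,-5 \right)} = 90 + \left(-9 - 6\right) 17 \left(18 - 5\right) = 90 - 15 \cdot 17 \cdot 13 = 90 - 3315 = -3225$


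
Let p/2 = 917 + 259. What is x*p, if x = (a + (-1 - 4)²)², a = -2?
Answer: 1244208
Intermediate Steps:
p = 2352 (p = 2*(917 + 259) = 2*1176 = 2352)
x = 529 (x = (-2 + (-1 - 4)²)² = (-2 + (-5)²)² = (-2 + 25)² = 23² = 529)
x*p = 529*2352 = 1244208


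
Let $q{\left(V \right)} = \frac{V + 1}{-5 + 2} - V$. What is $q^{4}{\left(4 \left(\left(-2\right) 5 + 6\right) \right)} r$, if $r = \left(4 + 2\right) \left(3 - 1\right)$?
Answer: $2333772$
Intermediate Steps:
$r = 12$ ($r = 6 \cdot 2 = 12$)
$q{\left(V \right)} = - \frac{1}{3} - \frac{4 V}{3}$ ($q{\left(V \right)} = \frac{1 + V}{-3} - V = \left(1 + V\right) \left(- \frac{1}{3}\right) - V = \left(- \frac{1}{3} - \frac{V}{3}\right) - V = - \frac{1}{3} - \frac{4 V}{3}$)
$q^{4}{\left(4 \left(\left(-2\right) 5 + 6\right) \right)} r = \left(- \frac{1}{3} - \frac{4 \cdot 4 \left(\left(-2\right) 5 + 6\right)}{3}\right)^{4} \cdot 12 = \left(- \frac{1}{3} - \frac{4 \cdot 4 \left(-10 + 6\right)}{3}\right)^{4} \cdot 12 = \left(- \frac{1}{3} - \frac{4 \cdot 4 \left(-4\right)}{3}\right)^{4} \cdot 12 = \left(- \frac{1}{3} - - \frac{64}{3}\right)^{4} \cdot 12 = \left(- \frac{1}{3} + \frac{64}{3}\right)^{4} \cdot 12 = 21^{4} \cdot 12 = 194481 \cdot 12 = 2333772$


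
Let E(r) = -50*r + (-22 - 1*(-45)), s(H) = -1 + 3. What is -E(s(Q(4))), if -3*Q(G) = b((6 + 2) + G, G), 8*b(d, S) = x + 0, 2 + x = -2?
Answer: 77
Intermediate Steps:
x = -4 (x = -2 - 2 = -4)
b(d, S) = -½ (b(d, S) = (-4 + 0)/8 = (⅛)*(-4) = -½)
Q(G) = ⅙ (Q(G) = -⅓*(-½) = ⅙)
s(H) = 2
E(r) = 23 - 50*r (E(r) = -50*r + (-22 + 45) = -50*r + 23 = 23 - 50*r)
-E(s(Q(4))) = -(23 - 50*2) = -(23 - 100) = -1*(-77) = 77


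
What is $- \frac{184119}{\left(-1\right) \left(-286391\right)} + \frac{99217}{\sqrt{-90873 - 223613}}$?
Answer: $- \frac{184119}{286391} - \frac{99217 i \sqrt{314486}}{314486} \approx -0.64289 - 176.92 i$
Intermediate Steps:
$- \frac{184119}{\left(-1\right) \left(-286391\right)} + \frac{99217}{\sqrt{-90873 - 223613}} = - \frac{184119}{286391} + \frac{99217}{\sqrt{-314486}} = \left(-184119\right) \frac{1}{286391} + \frac{99217}{i \sqrt{314486}} = - \frac{184119}{286391} + 99217 \left(- \frac{i \sqrt{314486}}{314486}\right) = - \frac{184119}{286391} - \frac{99217 i \sqrt{314486}}{314486}$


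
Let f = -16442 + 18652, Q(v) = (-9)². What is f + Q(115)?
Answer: 2291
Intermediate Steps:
Q(v) = 81
f = 2210
f + Q(115) = 2210 + 81 = 2291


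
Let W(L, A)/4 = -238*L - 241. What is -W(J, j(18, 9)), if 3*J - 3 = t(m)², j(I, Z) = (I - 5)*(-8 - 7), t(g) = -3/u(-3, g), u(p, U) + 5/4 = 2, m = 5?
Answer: 20980/3 ≈ 6993.3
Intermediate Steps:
u(p, U) = ¾ (u(p, U) = -5/4 + 2 = ¾)
t(g) = -4 (t(g) = -3/¾ = -3*4/3 = -4)
j(I, Z) = 75 - 15*I (j(I, Z) = (-5 + I)*(-15) = 75 - 15*I)
J = 19/3 (J = 1 + (⅓)*(-4)² = 1 + (⅓)*16 = 1 + 16/3 = 19/3 ≈ 6.3333)
W(L, A) = -964 - 952*L (W(L, A) = 4*(-238*L - 241) = 4*(-241 - 238*L) = -964 - 952*L)
-W(J, j(18, 9)) = -(-964 - 952*19/3) = -(-964 - 18088/3) = -1*(-20980/3) = 20980/3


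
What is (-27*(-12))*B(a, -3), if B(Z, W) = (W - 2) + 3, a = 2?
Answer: -648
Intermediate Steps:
B(Z, W) = 1 + W (B(Z, W) = (-2 + W) + 3 = 1 + W)
(-27*(-12))*B(a, -3) = (-27*(-12))*(1 - 3) = 324*(-2) = -648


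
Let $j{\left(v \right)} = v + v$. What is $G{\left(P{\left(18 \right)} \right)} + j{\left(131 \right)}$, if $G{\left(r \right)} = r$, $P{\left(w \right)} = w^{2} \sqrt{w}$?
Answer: $262 + 972 \sqrt{2} \approx 1636.6$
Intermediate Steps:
$j{\left(v \right)} = 2 v$
$P{\left(w \right)} = w^{\frac{5}{2}}$
$G{\left(P{\left(18 \right)} \right)} + j{\left(131 \right)} = 18^{\frac{5}{2}} + 2 \cdot 131 = 972 \sqrt{2} + 262 = 262 + 972 \sqrt{2}$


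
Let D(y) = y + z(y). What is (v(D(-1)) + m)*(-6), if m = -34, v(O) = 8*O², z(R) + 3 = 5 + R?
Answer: 204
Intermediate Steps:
z(R) = 2 + R (z(R) = -3 + (5 + R) = 2 + R)
D(y) = 2 + 2*y (D(y) = y + (2 + y) = 2 + 2*y)
(v(D(-1)) + m)*(-6) = (8*(2 + 2*(-1))² - 34)*(-6) = (8*(2 - 2)² - 34)*(-6) = (8*0² - 34)*(-6) = (8*0 - 34)*(-6) = (0 - 34)*(-6) = -34*(-6) = 204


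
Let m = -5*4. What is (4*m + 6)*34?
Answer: -2516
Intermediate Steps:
m = -20
(4*m + 6)*34 = (4*(-20) + 6)*34 = (-80 + 6)*34 = -74*34 = -2516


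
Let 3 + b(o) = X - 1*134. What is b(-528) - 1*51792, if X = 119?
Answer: -51810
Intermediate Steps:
b(o) = -18 (b(o) = -3 + (119 - 1*134) = -3 + (119 - 134) = -3 - 15 = -18)
b(-528) - 1*51792 = -18 - 1*51792 = -18 - 51792 = -51810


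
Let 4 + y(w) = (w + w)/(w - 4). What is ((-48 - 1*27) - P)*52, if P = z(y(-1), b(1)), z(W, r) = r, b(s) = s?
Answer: -3952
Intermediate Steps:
y(w) = -4 + 2*w/(-4 + w) (y(w) = -4 + (w + w)/(w - 4) = -4 + (2*w)/(-4 + w) = -4 + 2*w/(-4 + w))
P = 1
((-48 - 1*27) - P)*52 = ((-48 - 1*27) - 1*1)*52 = ((-48 - 27) - 1)*52 = (-75 - 1)*52 = -76*52 = -3952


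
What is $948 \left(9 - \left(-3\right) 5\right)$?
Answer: $22752$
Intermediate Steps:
$948 \left(9 - \left(-3\right) 5\right) = 948 \left(9 - -15\right) = 948 \left(9 + 15\right) = 948 \cdot 24 = 22752$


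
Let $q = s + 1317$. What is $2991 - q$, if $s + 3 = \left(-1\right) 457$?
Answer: $2134$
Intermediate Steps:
$s = -460$ ($s = -3 - 457 = -460$)
$q = 857$ ($q = -460 + 1317 = 857$)
$2991 - q = 2991 - 857 = 2134$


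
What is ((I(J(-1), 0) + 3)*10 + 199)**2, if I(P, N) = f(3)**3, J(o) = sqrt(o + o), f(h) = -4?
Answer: 168921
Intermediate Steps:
J(o) = sqrt(2)*sqrt(o) (J(o) = sqrt(2*o) = sqrt(2)*sqrt(o))
I(P, N) = -64 (I(P, N) = (-4)**3 = -64)
((I(J(-1), 0) + 3)*10 + 199)**2 = ((-64 + 3)*10 + 199)**2 = (-61*10 + 199)**2 = (-610 + 199)**2 = (-411)**2 = 168921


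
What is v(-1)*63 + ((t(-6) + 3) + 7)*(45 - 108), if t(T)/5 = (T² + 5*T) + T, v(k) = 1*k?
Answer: -693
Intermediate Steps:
v(k) = k
t(T) = 5*T² + 30*T (t(T) = 5*((T² + 5*T) + T) = 5*(T² + 6*T) = 5*T² + 30*T)
v(-1)*63 + ((t(-6) + 3) + 7)*(45 - 108) = -1*63 + ((5*(-6)*(6 - 6) + 3) + 7)*(45 - 108) = -63 + ((5*(-6)*0 + 3) + 7)*(-63) = -63 + ((0 + 3) + 7)*(-63) = -63 + (3 + 7)*(-63) = -63 + 10*(-63) = -63 - 630 = -693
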